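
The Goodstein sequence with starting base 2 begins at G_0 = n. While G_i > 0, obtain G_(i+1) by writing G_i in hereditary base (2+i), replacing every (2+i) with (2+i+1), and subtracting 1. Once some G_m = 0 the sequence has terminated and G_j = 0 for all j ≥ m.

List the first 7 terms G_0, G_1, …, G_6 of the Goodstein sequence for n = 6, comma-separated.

6, 29, 257, 3125, 46655, 98039, 187243

(0) 6|_2 = 2^2 + 2 ↦ 3^3 + 3|_3 = 30 ⇒ 29
(1) 29|_3 = 3^3 + 2 ↦ 4^4 + 2|_4 = 258 ⇒ 257
(2) 257|_4 = 4^4 + 1 ↦ 5^5 + 1|_5 = 3126 ⇒ 3125
(3) 3125|_5 = 5^5 ↦ 6^6|_6 = 46656 ⇒ 46655
(4) 46655|_6 = 5·6^5 + 5·6^4 + 5·6^3 + 5·6^2 + 5·6 + 5 ↦ 5·7^5 + 5·7^4 + 5·7^3 + 5·7^2 + 5·7 + 5|_7 = 98040 ⇒ 98039
(5) 98039|_7 = 5·7^5 + 5·7^4 + 5·7^3 + 5·7^2 + 5·7 + 4 ↦ 5·8^5 + 5·8^4 + 5·8^3 + 5·8^2 + 5·8 + 4|_8 = 187244 ⇒ 187243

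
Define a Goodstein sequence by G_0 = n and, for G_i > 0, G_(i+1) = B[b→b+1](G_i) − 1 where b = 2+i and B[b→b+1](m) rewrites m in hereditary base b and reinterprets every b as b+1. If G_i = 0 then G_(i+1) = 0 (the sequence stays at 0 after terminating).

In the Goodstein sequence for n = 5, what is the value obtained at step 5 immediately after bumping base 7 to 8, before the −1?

1752

5 —HB2→ 2^2 + 1 —bump→ 3^3 + 1 = 28 —(−1)→ 27
27 —HB3→ 3^3 —bump→ 4^4 = 256 —(−1)→ 255
255 —HB4→ 3·4^3 + 3·4^2 + 3·4 + 3 —bump→ 3·5^3 + 3·5^2 + 3·5 + 3 = 468 —(−1)→ 467
467 —HB5→ 3·5^3 + 3·5^2 + 3·5 + 2 —bump→ 3·6^3 + 3·6^2 + 3·6 + 2 = 776 —(−1)→ 775
775 —HB6→ 3·6^3 + 3·6^2 + 3·6 + 1 —bump→ 3·7^3 + 3·7^2 + 3·7 + 1 = 1198 —(−1)→ 1197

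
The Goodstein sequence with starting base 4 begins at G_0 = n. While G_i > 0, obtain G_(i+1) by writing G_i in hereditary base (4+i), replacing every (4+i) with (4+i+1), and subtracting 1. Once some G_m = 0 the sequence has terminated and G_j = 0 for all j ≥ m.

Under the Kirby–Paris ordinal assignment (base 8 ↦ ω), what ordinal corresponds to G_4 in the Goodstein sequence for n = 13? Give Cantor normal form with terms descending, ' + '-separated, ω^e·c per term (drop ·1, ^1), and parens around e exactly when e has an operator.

ω·2 + 3

G_0=13  [base 4] 3·4 + 1  →[4↦5]→  3·5 + 1 = 16  −1 ⇒ G_1=15
G_1=15  [base 5] 3·5  →[5↦6]→  3·6 = 18  −1 ⇒ G_2=17
G_2=17  [base 6] 2·6 + 5  →[6↦7]→  2·7 + 5 = 19  −1 ⇒ G_3=18
G_3=18  [base 7] 2·7 + 4  →[7↦8]→  2·8 + 4 = 20  −1 ⇒ G_4=19
G_4=19  [base 8] 2·8 + 3  →[8↦9]→  2·9 + 3 = 21  −1 ⇒ G_5=20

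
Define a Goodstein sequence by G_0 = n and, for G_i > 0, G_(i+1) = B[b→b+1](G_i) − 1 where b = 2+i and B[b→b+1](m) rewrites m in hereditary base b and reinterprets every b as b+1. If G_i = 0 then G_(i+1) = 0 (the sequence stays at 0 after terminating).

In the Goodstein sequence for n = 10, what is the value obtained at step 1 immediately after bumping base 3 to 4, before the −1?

G_0 = 10. HB_2(10) = 2^(2 + 1) + 2. Bump = 84. G_1 = 83.
G_1 = 83. HB_3(83) = 3^(3 + 1) + 2. Bump = 1026. G_2 = 1025.

1026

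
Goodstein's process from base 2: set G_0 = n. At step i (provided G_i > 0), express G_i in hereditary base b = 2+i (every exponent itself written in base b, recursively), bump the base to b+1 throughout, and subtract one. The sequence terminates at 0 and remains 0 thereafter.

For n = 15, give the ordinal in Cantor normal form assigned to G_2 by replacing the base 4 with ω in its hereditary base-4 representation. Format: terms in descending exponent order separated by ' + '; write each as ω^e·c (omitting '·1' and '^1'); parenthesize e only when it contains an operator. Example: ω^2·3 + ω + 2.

ω^(ω + 1) + ω^ω + 3

i=0: 15 = 2^(2 + 1) + 2^2 + 2 + 1 (b=2); 2→3: 3^(3 + 1) + 3^3 + 3 + 1 = 112; 112−1 = 111
i=1: 111 = 3^(3 + 1) + 3^3 + 3 (b=3); 3→4: 4^(4 + 1) + 4^4 + 4 = 1284; 1284−1 = 1283
i=2: 1283 = 4^(4 + 1) + 4^4 + 3 (b=4); 4→5: 5^(5 + 1) + 5^5 + 3 = 18753; 18753−1 = 18752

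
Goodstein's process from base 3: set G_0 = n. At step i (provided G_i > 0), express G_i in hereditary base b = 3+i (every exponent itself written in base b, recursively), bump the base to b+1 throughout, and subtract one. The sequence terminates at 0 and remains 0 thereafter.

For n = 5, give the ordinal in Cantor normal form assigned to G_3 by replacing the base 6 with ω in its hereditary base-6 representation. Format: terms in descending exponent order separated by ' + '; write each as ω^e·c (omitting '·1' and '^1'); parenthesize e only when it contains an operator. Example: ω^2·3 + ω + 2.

5

base 3: 5 = 3 + 2; at 4: 4 + 2 = 6; next = 5
base 4: 5 = 4 + 1; at 5: 5 + 1 = 6; next = 5
base 5: 5 = 5; at 6: 6 = 6; next = 5
base 6: 5 = 5; at 7: 5 = 5; next = 4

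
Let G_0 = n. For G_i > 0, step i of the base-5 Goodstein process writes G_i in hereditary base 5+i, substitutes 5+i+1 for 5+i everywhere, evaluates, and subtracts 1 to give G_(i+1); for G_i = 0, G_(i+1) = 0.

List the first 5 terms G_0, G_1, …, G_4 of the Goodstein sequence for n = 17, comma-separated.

[0] 17 ≡ 3·5 + 2 (base 5). Lift 6: 20. −1: 19.
[1] 19 ≡ 3·6 + 1 (base 6). Lift 7: 22. −1: 21.
[2] 21 ≡ 3·7 (base 7). Lift 8: 24. −1: 23.
[3] 23 ≡ 2·8 + 7 (base 8). Lift 9: 25. −1: 24.

17, 19, 21, 23, 24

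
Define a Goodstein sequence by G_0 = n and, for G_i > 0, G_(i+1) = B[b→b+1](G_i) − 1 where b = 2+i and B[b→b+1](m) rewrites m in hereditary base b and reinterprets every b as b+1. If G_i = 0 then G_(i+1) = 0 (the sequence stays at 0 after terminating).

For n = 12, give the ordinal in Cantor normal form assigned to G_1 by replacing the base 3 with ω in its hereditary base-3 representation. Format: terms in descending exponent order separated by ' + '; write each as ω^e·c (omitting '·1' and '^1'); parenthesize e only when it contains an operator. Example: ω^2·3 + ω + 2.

ω^(ω + 1) + ω^2·2 + ω·2 + 2

G_0=12  [base 2] 2^(2 + 1) + 2^2  →[2↦3]→  3^(3 + 1) + 3^3 = 108  −1 ⇒ G_1=107
G_1=107  [base 3] 3^(3 + 1) + 2·3^2 + 2·3 + 2  →[3↦4]→  4^(4 + 1) + 2·4^2 + 2·4 + 2 = 1066  −1 ⇒ G_2=1065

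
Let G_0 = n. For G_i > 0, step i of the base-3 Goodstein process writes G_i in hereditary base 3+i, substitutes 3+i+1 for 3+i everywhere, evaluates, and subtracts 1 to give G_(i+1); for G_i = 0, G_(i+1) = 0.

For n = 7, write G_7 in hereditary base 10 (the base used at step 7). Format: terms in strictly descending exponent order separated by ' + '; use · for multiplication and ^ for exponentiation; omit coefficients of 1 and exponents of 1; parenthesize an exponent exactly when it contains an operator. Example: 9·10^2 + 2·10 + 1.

9

[0] 7 ≡ 2·3 + 1 (base 3). Lift 4: 9. −1: 8.
[1] 8 ≡ 2·4 (base 4). Lift 5: 10. −1: 9.
[2] 9 ≡ 5 + 4 (base 5). Lift 6: 10. −1: 9.
[3] 9 ≡ 6 + 3 (base 6). Lift 7: 10. −1: 9.
[4] 9 ≡ 7 + 2 (base 7). Lift 8: 10. −1: 9.
[5] 9 ≡ 8 + 1 (base 8). Lift 9: 10. −1: 9.
[6] 9 ≡ 9 (base 9). Lift 10: 10. −1: 9.
[7] 9 ≡ 9 (base 10). Lift 11: 9. −1: 8.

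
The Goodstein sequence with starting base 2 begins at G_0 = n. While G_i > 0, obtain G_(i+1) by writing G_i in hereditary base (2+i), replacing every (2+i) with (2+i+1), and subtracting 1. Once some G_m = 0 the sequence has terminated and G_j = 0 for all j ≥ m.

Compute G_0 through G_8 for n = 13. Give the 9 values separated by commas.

base 2: 13 = 2^(2 + 1) + 2^2 + 1; at 3: 3^(3 + 1) + 3^3 + 1 = 109; next = 108
base 3: 108 = 3^(3 + 1) + 3^3; at 4: 4^(4 + 1) + 4^4 = 1280; next = 1279
base 4: 1279 = 4^(4 + 1) + 3·4^3 + 3·4^2 + 3·4 + 3; at 5: 5^(5 + 1) + 3·5^3 + 3·5^2 + 3·5 + 3 = 16093; next = 16092
base 5: 16092 = 5^(5 + 1) + 3·5^3 + 3·5^2 + 3·5 + 2; at 6: 6^(6 + 1) + 3·6^3 + 3·6^2 + 3·6 + 2 = 280712; next = 280711
base 6: 280711 = 6^(6 + 1) + 3·6^3 + 3·6^2 + 3·6 + 1; at 7: 7^(7 + 1) + 3·7^3 + 3·7^2 + 3·7 + 1 = 5765999; next = 5765998
base 7: 5765998 = 7^(7 + 1) + 3·7^3 + 3·7^2 + 3·7; at 8: 8^(8 + 1) + 3·8^3 + 3·8^2 + 3·8 = 134219480; next = 134219479
base 8: 134219479 = 8^(8 + 1) + 3·8^3 + 3·8^2 + 2·8 + 7; at 9: 9^(9 + 1) + 3·9^3 + 3·9^2 + 2·9 + 7 = 3486786856; next = 3486786855
base 9: 3486786855 = 9^(9 + 1) + 3·9^3 + 3·9^2 + 2·9 + 6; at 10: 10^(10 + 1) + 3·10^3 + 3·10^2 + 2·10 + 6 = 100000003326; next = 100000003325

13, 108, 1279, 16092, 280711, 5765998, 134219479, 3486786855, 100000003325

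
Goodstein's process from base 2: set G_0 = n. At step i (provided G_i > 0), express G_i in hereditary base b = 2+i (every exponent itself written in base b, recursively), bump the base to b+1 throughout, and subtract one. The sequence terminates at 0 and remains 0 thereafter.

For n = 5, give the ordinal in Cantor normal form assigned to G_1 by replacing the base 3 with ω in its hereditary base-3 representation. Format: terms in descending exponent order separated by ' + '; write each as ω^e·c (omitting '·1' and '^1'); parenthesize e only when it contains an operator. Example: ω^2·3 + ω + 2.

ω^ω

[0] 5 ≡ 2^2 + 1 (base 2). Lift 3: 28. −1: 27.
[1] 27 ≡ 3^3 (base 3). Lift 4: 256. −1: 255.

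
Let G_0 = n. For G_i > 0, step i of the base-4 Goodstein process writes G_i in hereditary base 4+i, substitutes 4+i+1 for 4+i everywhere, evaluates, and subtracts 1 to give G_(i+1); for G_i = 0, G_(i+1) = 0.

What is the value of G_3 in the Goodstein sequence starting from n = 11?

14

[0] 11 ≡ 2·4 + 3 (base 4). Lift 5: 13. −1: 12.
[1] 12 ≡ 2·5 + 2 (base 5). Lift 6: 14. −1: 13.
[2] 13 ≡ 2·6 + 1 (base 6). Lift 7: 15. −1: 14.
[3] 14 ≡ 2·7 (base 7). Lift 8: 16. −1: 15.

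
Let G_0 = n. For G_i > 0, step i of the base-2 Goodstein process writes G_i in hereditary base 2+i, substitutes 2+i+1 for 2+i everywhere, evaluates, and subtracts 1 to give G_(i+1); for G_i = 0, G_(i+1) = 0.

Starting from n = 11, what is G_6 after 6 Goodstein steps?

step 0: 11 = 2^(2 + 1) + 2 + 1; sub 3 for 2: 3^(3 + 1) + 3 + 1; = 85; G_1 = 85−1 = 84
step 1: 84 = 3^(3 + 1) + 3; sub 4 for 3: 4^(4 + 1) + 4; = 1028; G_2 = 1028−1 = 1027
step 2: 1027 = 4^(4 + 1) + 3; sub 5 for 4: 5^(5 + 1) + 3; = 15628; G_3 = 15628−1 = 15627
step 3: 15627 = 5^(5 + 1) + 2; sub 6 for 5: 6^(6 + 1) + 2; = 279938; G_4 = 279938−1 = 279937
step 4: 279937 = 6^(6 + 1) + 1; sub 7 for 6: 7^(7 + 1) + 1; = 5764802; G_5 = 5764802−1 = 5764801
step 5: 5764801 = 7^(7 + 1); sub 8 for 7: 8^(8 + 1); = 134217728; G_6 = 134217728−1 = 134217727
step 6: 134217727 = 7·8^8 + 7·8^7 + 7·8^6 + 7·8^5 + 7·8^4 + 7·8^3 + 7·8^2 + 7·8 + 7; sub 9 for 8: 7·9^9 + 7·9^7 + 7·9^6 + 7·9^5 + 7·9^4 + 7·9^3 + 7·9^2 + 7·9 + 7; = 2749609303; G_7 = 2749609303−1 = 2749609302

134217727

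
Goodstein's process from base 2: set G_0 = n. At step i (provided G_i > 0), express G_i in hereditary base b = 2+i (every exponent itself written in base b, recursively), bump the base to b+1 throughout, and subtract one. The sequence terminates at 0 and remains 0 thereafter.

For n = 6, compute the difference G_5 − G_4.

51384

[0] 6 ≡ 2^2 + 2 (base 2). Lift 3: 30. −1: 29.
[1] 29 ≡ 3^3 + 2 (base 3). Lift 4: 258. −1: 257.
[2] 257 ≡ 4^4 + 1 (base 4). Lift 5: 3126. −1: 3125.
[3] 3125 ≡ 5^5 (base 5). Lift 6: 46656. −1: 46655.
[4] 46655 ≡ 5·6^5 + 5·6^4 + 5·6^3 + 5·6^2 + 5·6 + 5 (base 6). Lift 7: 98040. −1: 98039.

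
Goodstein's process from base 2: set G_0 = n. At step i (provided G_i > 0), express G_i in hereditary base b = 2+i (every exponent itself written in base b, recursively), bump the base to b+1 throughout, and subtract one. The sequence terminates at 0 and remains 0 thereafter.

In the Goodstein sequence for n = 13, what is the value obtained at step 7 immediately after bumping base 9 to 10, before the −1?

100000003326

(0) 13|_2 = 2^(2 + 1) + 2^2 + 1 ↦ 3^(3 + 1) + 3^3 + 1|_3 = 109 ⇒ 108
(1) 108|_3 = 3^(3 + 1) + 3^3 ↦ 4^(4 + 1) + 4^4|_4 = 1280 ⇒ 1279
(2) 1279|_4 = 4^(4 + 1) + 3·4^3 + 3·4^2 + 3·4 + 3 ↦ 5^(5 + 1) + 3·5^3 + 3·5^2 + 3·5 + 3|_5 = 16093 ⇒ 16092
(3) 16092|_5 = 5^(5 + 1) + 3·5^3 + 3·5^2 + 3·5 + 2 ↦ 6^(6 + 1) + 3·6^3 + 3·6^2 + 3·6 + 2|_6 = 280712 ⇒ 280711
(4) 280711|_6 = 6^(6 + 1) + 3·6^3 + 3·6^2 + 3·6 + 1 ↦ 7^(7 + 1) + 3·7^3 + 3·7^2 + 3·7 + 1|_7 = 5765999 ⇒ 5765998
(5) 5765998|_7 = 7^(7 + 1) + 3·7^3 + 3·7^2 + 3·7 ↦ 8^(8 + 1) + 3·8^3 + 3·8^2 + 3·8|_8 = 134219480 ⇒ 134219479
(6) 134219479|_8 = 8^(8 + 1) + 3·8^3 + 3·8^2 + 2·8 + 7 ↦ 9^(9 + 1) + 3·9^3 + 3·9^2 + 2·9 + 7|_9 = 3486786856 ⇒ 3486786855
(7) 3486786855|_9 = 9^(9 + 1) + 3·9^3 + 3·9^2 + 2·9 + 6 ↦ 10^(10 + 1) + 3·10^3 + 3·10^2 + 2·10 + 6|_10 = 100000003326 ⇒ 100000003325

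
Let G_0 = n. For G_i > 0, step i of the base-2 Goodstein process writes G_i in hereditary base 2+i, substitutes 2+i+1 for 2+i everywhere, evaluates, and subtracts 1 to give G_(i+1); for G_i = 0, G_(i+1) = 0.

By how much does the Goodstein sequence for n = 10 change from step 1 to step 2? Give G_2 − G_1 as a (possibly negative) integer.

942

base 2: 10 = 2^(2 + 1) + 2; at 3: 3^(3 + 1) + 3 = 84; next = 83
base 3: 83 = 3^(3 + 1) + 2; at 4: 4^(4 + 1) + 2 = 1026; next = 1025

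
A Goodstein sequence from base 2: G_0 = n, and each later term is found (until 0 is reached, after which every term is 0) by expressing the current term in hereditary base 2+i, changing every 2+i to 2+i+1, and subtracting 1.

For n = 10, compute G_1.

83

i=0: 10 = 2^(2 + 1) + 2 (b=2); 2→3: 3^(3 + 1) + 3 = 84; 84−1 = 83
i=1: 83 = 3^(3 + 1) + 2 (b=3); 3→4: 4^(4 + 1) + 2 = 1026; 1026−1 = 1025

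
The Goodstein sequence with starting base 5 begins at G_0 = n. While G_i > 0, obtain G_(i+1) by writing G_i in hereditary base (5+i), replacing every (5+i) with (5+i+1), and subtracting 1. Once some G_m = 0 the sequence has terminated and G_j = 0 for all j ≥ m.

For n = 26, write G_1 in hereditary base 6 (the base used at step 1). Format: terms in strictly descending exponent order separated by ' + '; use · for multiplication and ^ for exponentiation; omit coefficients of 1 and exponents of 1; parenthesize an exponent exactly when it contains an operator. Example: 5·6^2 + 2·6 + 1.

6^2

base 5: 26 = 5^2 + 1; at 6: 6^2 + 1 = 37; next = 36
base 6: 36 = 6^2; at 7: 7^2 = 49; next = 48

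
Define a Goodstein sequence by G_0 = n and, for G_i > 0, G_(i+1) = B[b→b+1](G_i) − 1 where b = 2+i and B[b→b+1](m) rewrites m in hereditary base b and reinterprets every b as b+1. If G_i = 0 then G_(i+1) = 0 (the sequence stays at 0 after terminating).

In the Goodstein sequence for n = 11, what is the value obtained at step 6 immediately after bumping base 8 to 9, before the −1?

11 —HB2→ 2^(2 + 1) + 2 + 1 —bump→ 3^(3 + 1) + 3 + 1 = 85 —(−1)→ 84
84 —HB3→ 3^(3 + 1) + 3 —bump→ 4^(4 + 1) + 4 = 1028 —(−1)→ 1027
1027 —HB4→ 4^(4 + 1) + 3 —bump→ 5^(5 + 1) + 3 = 15628 —(−1)→ 15627
15627 —HB5→ 5^(5 + 1) + 2 —bump→ 6^(6 + 1) + 2 = 279938 —(−1)→ 279937
279937 —HB6→ 6^(6 + 1) + 1 —bump→ 7^(7 + 1) + 1 = 5764802 —(−1)→ 5764801
5764801 —HB7→ 7^(7 + 1) —bump→ 8^(8 + 1) = 134217728 —(−1)→ 134217727
134217727 —HB8→ 7·8^8 + 7·8^7 + 7·8^6 + 7·8^5 + 7·8^4 + 7·8^3 + 7·8^2 + 7·8 + 7 —bump→ 7·9^9 + 7·9^7 + 7·9^6 + 7·9^5 + 7·9^4 + 7·9^3 + 7·9^2 + 7·9 + 7 = 2749609303 —(−1)→ 2749609302

2749609303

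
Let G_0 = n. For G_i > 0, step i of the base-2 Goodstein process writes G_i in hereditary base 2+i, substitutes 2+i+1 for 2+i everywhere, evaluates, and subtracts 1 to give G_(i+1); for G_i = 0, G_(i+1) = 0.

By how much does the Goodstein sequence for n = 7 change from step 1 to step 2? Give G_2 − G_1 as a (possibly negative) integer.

229

G_0=7  [base 2] 2^2 + 2 + 1  →[2↦3]→  3^3 + 3 + 1 = 31  −1 ⇒ G_1=30
G_1=30  [base 3] 3^3 + 3  →[3↦4]→  4^4 + 4 = 260  −1 ⇒ G_2=259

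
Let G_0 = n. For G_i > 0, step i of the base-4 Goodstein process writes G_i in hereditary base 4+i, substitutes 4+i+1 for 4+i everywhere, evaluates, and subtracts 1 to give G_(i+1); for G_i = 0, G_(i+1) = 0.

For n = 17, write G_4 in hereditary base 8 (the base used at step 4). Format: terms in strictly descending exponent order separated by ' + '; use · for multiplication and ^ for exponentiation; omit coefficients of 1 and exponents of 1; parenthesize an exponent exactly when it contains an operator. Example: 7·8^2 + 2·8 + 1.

5·8 + 3

G_0 = 17. HB_4(17) = 4^2 + 1. Bump = 26. G_1 = 25.
G_1 = 25. HB_5(25) = 5^2. Bump = 36. G_2 = 35.
G_2 = 35. HB_6(35) = 5·6 + 5. Bump = 40. G_3 = 39.
G_3 = 39. HB_7(39) = 5·7 + 4. Bump = 44. G_4 = 43.
G_4 = 43. HB_8(43) = 5·8 + 3. Bump = 48. G_5 = 47.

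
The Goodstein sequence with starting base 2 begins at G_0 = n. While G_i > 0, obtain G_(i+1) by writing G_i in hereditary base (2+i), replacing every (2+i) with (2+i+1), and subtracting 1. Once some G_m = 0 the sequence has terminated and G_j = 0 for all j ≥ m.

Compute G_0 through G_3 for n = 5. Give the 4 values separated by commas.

step 0: 5 = 2^2 + 1; sub 3 for 2: 3^3 + 1; = 28; G_1 = 28−1 = 27
step 1: 27 = 3^3; sub 4 for 3: 4^4; = 256; G_2 = 256−1 = 255
step 2: 255 = 3·4^3 + 3·4^2 + 3·4 + 3; sub 5 for 4: 3·5^3 + 3·5^2 + 3·5 + 3; = 468; G_3 = 468−1 = 467

5, 27, 255, 467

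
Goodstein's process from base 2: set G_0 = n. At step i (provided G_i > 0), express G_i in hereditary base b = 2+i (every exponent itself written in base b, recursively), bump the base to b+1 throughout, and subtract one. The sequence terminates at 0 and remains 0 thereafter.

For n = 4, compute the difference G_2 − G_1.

G_0=4  [base 2] 2^2  →[2↦3]→  3^3 = 27  −1 ⇒ G_1=26
G_1=26  [base 3] 2·3^2 + 2·3 + 2  →[3↦4]→  2·4^2 + 2·4 + 2 = 42  −1 ⇒ G_2=41

15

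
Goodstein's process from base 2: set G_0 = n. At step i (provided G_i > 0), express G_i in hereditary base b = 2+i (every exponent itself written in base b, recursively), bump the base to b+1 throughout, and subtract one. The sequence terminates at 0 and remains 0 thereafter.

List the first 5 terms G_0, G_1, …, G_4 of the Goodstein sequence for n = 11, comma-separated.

G_0 = 11. HB_2(11) = 2^(2 + 1) + 2 + 1. Bump = 85. G_1 = 84.
G_1 = 84. HB_3(84) = 3^(3 + 1) + 3. Bump = 1028. G_2 = 1027.
G_2 = 1027. HB_4(1027) = 4^(4 + 1) + 3. Bump = 15628. G_3 = 15627.
G_3 = 15627. HB_5(15627) = 5^(5 + 1) + 2. Bump = 279938. G_4 = 279937.

11, 84, 1027, 15627, 279937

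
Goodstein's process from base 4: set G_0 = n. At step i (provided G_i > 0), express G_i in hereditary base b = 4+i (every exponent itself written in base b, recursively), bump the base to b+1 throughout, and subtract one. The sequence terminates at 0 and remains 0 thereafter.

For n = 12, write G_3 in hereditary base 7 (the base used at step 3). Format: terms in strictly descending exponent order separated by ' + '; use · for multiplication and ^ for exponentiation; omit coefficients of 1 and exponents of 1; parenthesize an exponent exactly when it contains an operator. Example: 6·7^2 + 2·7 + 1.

base 4: 12 = 3·4; at 5: 3·5 = 15; next = 14
base 5: 14 = 2·5 + 4; at 6: 2·6 + 4 = 16; next = 15
base 6: 15 = 2·6 + 3; at 7: 2·7 + 3 = 17; next = 16
base 7: 16 = 2·7 + 2; at 8: 2·8 + 2 = 18; next = 17

2·7 + 2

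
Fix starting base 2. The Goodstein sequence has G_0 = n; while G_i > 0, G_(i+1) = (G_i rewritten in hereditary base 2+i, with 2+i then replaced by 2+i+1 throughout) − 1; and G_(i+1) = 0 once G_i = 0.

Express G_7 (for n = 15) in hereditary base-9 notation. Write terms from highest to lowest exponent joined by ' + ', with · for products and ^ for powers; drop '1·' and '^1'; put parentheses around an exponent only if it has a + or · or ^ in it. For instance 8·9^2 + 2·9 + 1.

15 —HB2→ 2^(2 + 1) + 2^2 + 2 + 1 —bump→ 3^(3 + 1) + 3^3 + 3 + 1 = 112 —(−1)→ 111
111 —HB3→ 3^(3 + 1) + 3^3 + 3 —bump→ 4^(4 + 1) + 4^4 + 4 = 1284 —(−1)→ 1283
1283 —HB4→ 4^(4 + 1) + 4^4 + 3 —bump→ 5^(5 + 1) + 5^5 + 3 = 18753 —(−1)→ 18752
18752 —HB5→ 5^(5 + 1) + 5^5 + 2 —bump→ 6^(6 + 1) + 6^6 + 2 = 326594 —(−1)→ 326593
326593 —HB6→ 6^(6 + 1) + 6^6 + 1 —bump→ 7^(7 + 1) + 7^7 + 1 = 6588345 —(−1)→ 6588344
6588344 —HB7→ 7^(7 + 1) + 7^7 —bump→ 8^(8 + 1) + 8^8 = 150994944 —(−1)→ 150994943
150994943 —HB8→ 8^(8 + 1) + 7·8^7 + 7·8^6 + 7·8^5 + 7·8^4 + 7·8^3 + 7·8^2 + 7·8 + 7 —bump→ 9^(9 + 1) + 7·9^7 + 7·9^6 + 7·9^5 + 7·9^4 + 7·9^3 + 7·9^2 + 7·9 + 7 = 3524450281 —(−1)→ 3524450280
3524450280 —HB9→ 9^(9 + 1) + 7·9^7 + 7·9^6 + 7·9^5 + 7·9^4 + 7·9^3 + 7·9^2 + 7·9 + 6 —bump→ 10^(10 + 1) + 7·10^7 + 7·10^6 + 7·10^5 + 7·10^4 + 7·10^3 + 7·10^2 + 7·10 + 6 = 100077777776 —(−1)→ 100077777775

9^(9 + 1) + 7·9^7 + 7·9^6 + 7·9^5 + 7·9^4 + 7·9^3 + 7·9^2 + 7·9 + 6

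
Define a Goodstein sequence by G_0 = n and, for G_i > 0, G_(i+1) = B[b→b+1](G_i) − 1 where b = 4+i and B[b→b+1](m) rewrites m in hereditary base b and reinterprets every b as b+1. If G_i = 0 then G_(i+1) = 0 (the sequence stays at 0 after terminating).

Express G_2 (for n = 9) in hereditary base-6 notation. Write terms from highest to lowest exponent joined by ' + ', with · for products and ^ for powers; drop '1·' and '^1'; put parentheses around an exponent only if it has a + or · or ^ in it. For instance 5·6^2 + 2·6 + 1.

6 + 5

G_0=9  [base 4] 2·4 + 1  →[4↦5]→  2·5 + 1 = 11  −1 ⇒ G_1=10
G_1=10  [base 5] 2·5  →[5↦6]→  2·6 = 12  −1 ⇒ G_2=11
G_2=11  [base 6] 6 + 5  →[6↦7]→  7 + 5 = 12  −1 ⇒ G_3=11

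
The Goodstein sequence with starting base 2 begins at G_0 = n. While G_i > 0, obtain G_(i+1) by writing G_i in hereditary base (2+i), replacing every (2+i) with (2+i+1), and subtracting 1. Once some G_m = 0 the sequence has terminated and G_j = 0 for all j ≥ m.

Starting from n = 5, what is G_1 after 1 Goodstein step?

27

G_0=5  [base 2] 2^2 + 1  →[2↦3]→  3^3 + 1 = 28  −1 ⇒ G_1=27
G_1=27  [base 3] 3^3  →[3↦4]→  4^4 = 256  −1 ⇒ G_2=255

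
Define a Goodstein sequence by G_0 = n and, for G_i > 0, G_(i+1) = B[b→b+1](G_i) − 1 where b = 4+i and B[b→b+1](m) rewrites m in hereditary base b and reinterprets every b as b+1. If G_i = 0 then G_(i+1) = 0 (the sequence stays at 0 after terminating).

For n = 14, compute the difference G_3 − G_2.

2

i=0: 14 = 3·4 + 2 (b=4); 4→5: 3·5 + 2 = 17; 17−1 = 16
i=1: 16 = 3·5 + 1 (b=5); 5→6: 3·6 + 1 = 19; 19−1 = 18
i=2: 18 = 3·6 (b=6); 6→7: 3·7 = 21; 21−1 = 20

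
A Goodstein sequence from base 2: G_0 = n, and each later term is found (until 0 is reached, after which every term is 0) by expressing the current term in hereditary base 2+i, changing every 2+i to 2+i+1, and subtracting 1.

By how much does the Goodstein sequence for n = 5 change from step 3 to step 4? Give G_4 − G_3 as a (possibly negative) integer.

308

(0) 5|_2 = 2^2 + 1 ↦ 3^3 + 1|_3 = 28 ⇒ 27
(1) 27|_3 = 3^3 ↦ 4^4|_4 = 256 ⇒ 255
(2) 255|_4 = 3·4^3 + 3·4^2 + 3·4 + 3 ↦ 3·5^3 + 3·5^2 + 3·5 + 3|_5 = 468 ⇒ 467
(3) 467|_5 = 3·5^3 + 3·5^2 + 3·5 + 2 ↦ 3·6^3 + 3·6^2 + 3·6 + 2|_6 = 776 ⇒ 775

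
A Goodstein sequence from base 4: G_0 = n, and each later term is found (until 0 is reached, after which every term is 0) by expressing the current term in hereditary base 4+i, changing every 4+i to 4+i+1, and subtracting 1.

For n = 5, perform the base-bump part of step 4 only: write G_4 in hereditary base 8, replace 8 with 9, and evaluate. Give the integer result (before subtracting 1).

base 4: 5 = 4 + 1; at 5: 5 + 1 = 6; next = 5
base 5: 5 = 5; at 6: 6 = 6; next = 5
base 6: 5 = 5; at 7: 5 = 5; next = 4
base 7: 4 = 4; at 8: 4 = 4; next = 3

3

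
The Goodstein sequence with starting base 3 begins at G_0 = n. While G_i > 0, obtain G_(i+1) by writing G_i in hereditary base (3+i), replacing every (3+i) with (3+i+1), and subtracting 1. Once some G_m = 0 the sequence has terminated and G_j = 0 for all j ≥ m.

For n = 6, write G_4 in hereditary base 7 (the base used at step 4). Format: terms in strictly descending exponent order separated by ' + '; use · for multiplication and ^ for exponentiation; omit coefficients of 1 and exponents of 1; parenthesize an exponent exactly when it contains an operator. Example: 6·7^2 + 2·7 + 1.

7

base 3: 6 = 2·3; at 4: 2·4 = 8; next = 7
base 4: 7 = 4 + 3; at 5: 5 + 3 = 8; next = 7
base 5: 7 = 5 + 2; at 6: 6 + 2 = 8; next = 7
base 6: 7 = 6 + 1; at 7: 7 + 1 = 8; next = 7
base 7: 7 = 7; at 8: 8 = 8; next = 7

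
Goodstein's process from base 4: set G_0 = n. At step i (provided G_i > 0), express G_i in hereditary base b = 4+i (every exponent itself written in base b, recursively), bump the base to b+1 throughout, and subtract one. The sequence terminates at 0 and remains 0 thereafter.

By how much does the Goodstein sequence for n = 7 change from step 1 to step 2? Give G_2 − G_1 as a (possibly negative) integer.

i=0: 7 = 4 + 3 (b=4); 4→5: 5 + 3 = 8; 8−1 = 7
i=1: 7 = 5 + 2 (b=5); 5→6: 6 + 2 = 8; 8−1 = 7

0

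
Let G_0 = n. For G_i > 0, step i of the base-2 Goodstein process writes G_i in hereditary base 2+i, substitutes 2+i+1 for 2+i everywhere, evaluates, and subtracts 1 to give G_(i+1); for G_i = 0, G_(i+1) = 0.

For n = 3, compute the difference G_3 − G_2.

-1

G_0 = 3. HB_2(3) = 2 + 1. Bump = 4. G_1 = 3.
G_1 = 3. HB_3(3) = 3. Bump = 4. G_2 = 3.
G_2 = 3. HB_4(3) = 3. Bump = 3. G_3 = 2.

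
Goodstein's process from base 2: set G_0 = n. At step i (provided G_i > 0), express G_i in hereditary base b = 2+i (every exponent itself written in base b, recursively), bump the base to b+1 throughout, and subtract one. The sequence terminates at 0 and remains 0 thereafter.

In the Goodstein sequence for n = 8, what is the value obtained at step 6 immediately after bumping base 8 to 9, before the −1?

(0) 8|_2 = 2^(2 + 1) ↦ 3^(3 + 1)|_3 = 81 ⇒ 80
(1) 80|_3 = 2·3^3 + 2·3^2 + 2·3 + 2 ↦ 2·4^4 + 2·4^2 + 2·4 + 2|_4 = 554 ⇒ 553
(2) 553|_4 = 2·4^4 + 2·4^2 + 2·4 + 1 ↦ 2·5^5 + 2·5^2 + 2·5 + 1|_5 = 6311 ⇒ 6310
(3) 6310|_5 = 2·5^5 + 2·5^2 + 2·5 ↦ 2·6^6 + 2·6^2 + 2·6|_6 = 93396 ⇒ 93395
(4) 93395|_6 = 2·6^6 + 2·6^2 + 6 + 5 ↦ 2·7^7 + 2·7^2 + 7 + 5|_7 = 1647196 ⇒ 1647195
(5) 1647195|_7 = 2·7^7 + 2·7^2 + 7 + 4 ↦ 2·8^8 + 2·8^2 + 8 + 4|_8 = 33554572 ⇒ 33554571

774841152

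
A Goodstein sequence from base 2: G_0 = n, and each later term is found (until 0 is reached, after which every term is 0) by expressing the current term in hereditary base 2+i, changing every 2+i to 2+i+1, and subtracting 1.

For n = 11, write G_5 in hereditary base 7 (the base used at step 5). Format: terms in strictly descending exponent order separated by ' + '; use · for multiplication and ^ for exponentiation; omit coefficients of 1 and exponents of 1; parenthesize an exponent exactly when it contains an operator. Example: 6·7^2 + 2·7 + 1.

G_0 = 11. HB_2(11) = 2^(2 + 1) + 2 + 1. Bump = 85. G_1 = 84.
G_1 = 84. HB_3(84) = 3^(3 + 1) + 3. Bump = 1028. G_2 = 1027.
G_2 = 1027. HB_4(1027) = 4^(4 + 1) + 3. Bump = 15628. G_3 = 15627.
G_3 = 15627. HB_5(15627) = 5^(5 + 1) + 2. Bump = 279938. G_4 = 279937.
G_4 = 279937. HB_6(279937) = 6^(6 + 1) + 1. Bump = 5764802. G_5 = 5764801.
G_5 = 5764801. HB_7(5764801) = 7^(7 + 1). Bump = 134217728. G_6 = 134217727.

7^(7 + 1)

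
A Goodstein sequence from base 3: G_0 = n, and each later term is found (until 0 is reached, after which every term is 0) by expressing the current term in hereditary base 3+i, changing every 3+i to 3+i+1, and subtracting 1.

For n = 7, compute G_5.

[0] 7 ≡ 2·3 + 1 (base 3). Lift 4: 9. −1: 8.
[1] 8 ≡ 2·4 (base 4). Lift 5: 10. −1: 9.
[2] 9 ≡ 5 + 4 (base 5). Lift 6: 10. −1: 9.
[3] 9 ≡ 6 + 3 (base 6). Lift 7: 10. −1: 9.
[4] 9 ≡ 7 + 2 (base 7). Lift 8: 10. −1: 9.
[5] 9 ≡ 8 + 1 (base 8). Lift 9: 10. −1: 9.

9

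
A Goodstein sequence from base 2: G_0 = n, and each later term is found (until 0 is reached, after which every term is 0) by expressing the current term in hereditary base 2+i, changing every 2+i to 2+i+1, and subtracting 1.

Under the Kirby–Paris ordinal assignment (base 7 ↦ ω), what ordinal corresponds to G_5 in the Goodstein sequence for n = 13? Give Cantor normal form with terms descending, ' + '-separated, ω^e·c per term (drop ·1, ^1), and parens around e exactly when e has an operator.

i=0: 13 = 2^(2 + 1) + 2^2 + 1 (b=2); 2→3: 3^(3 + 1) + 3^3 + 1 = 109; 109−1 = 108
i=1: 108 = 3^(3 + 1) + 3^3 (b=3); 3→4: 4^(4 + 1) + 4^4 = 1280; 1280−1 = 1279
i=2: 1279 = 4^(4 + 1) + 3·4^3 + 3·4^2 + 3·4 + 3 (b=4); 4→5: 5^(5 + 1) + 3·5^3 + 3·5^2 + 3·5 + 3 = 16093; 16093−1 = 16092
i=3: 16092 = 5^(5 + 1) + 3·5^3 + 3·5^2 + 3·5 + 2 (b=5); 5→6: 6^(6 + 1) + 3·6^3 + 3·6^2 + 3·6 + 2 = 280712; 280712−1 = 280711
i=4: 280711 = 6^(6 + 1) + 3·6^3 + 3·6^2 + 3·6 + 1 (b=6); 6→7: 7^(7 + 1) + 3·7^3 + 3·7^2 + 3·7 + 1 = 5765999; 5765999−1 = 5765998
i=5: 5765998 = 7^(7 + 1) + 3·7^3 + 3·7^2 + 3·7 (b=7); 7→8: 8^(8 + 1) + 3·8^3 + 3·8^2 + 3·8 = 134219480; 134219480−1 = 134219479

ω^(ω + 1) + ω^3·3 + ω^2·3 + ω·3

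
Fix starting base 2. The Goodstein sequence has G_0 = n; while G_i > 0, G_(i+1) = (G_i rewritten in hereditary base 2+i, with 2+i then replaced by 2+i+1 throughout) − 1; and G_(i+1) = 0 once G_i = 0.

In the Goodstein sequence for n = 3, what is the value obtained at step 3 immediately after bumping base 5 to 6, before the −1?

3 —HB2→ 2 + 1 —bump→ 3 + 1 = 4 —(−1)→ 3
3 —HB3→ 3 —bump→ 4 = 4 —(−1)→ 3
3 —HB4→ 3 —bump→ 3 = 3 —(−1)→ 2
2 —HB5→ 2 —bump→ 2 = 2 —(−1)→ 1

2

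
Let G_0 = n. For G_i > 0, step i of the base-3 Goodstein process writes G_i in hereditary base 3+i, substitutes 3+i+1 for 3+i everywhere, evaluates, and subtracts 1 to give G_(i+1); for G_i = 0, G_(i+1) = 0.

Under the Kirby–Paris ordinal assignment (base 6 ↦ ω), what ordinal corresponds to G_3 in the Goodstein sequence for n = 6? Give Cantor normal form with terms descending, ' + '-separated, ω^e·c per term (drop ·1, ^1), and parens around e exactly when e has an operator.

ω + 1

6 —HB3→ 2·3 —bump→ 2·4 = 8 —(−1)→ 7
7 —HB4→ 4 + 3 —bump→ 5 + 3 = 8 —(−1)→ 7
7 —HB5→ 5 + 2 —bump→ 6 + 2 = 8 —(−1)→ 7
7 —HB6→ 6 + 1 —bump→ 7 + 1 = 8 —(−1)→ 7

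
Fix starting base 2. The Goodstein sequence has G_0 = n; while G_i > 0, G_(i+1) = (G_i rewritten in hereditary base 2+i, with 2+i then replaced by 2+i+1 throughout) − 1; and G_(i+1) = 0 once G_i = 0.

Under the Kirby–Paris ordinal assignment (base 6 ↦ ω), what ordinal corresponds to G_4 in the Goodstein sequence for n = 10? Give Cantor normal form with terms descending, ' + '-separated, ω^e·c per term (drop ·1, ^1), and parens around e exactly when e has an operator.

ω^ω·5 + ω^5·5 + ω^4·5 + ω^3·5 + ω^2·5 + ω·5 + 5

G_0=10  [base 2] 2^(2 + 1) + 2  →[2↦3]→  3^(3 + 1) + 3 = 84  −1 ⇒ G_1=83
G_1=83  [base 3] 3^(3 + 1) + 2  →[3↦4]→  4^(4 + 1) + 2 = 1026  −1 ⇒ G_2=1025
G_2=1025  [base 4] 4^(4 + 1) + 1  →[4↦5]→  5^(5 + 1) + 1 = 15626  −1 ⇒ G_3=15625
G_3=15625  [base 5] 5^(5 + 1)  →[5↦6]→  6^(6 + 1) = 279936  −1 ⇒ G_4=279935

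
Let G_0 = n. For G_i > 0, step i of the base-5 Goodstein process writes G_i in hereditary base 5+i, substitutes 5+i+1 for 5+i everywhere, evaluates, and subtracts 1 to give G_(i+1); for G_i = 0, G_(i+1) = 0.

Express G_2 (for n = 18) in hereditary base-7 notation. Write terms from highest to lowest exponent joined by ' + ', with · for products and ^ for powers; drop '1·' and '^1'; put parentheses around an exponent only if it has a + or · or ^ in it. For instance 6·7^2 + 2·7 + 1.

3·7 + 1

step 0: 18 = 3·5 + 3; sub 6 for 5: 3·6 + 3; = 21; G_1 = 21−1 = 20
step 1: 20 = 3·6 + 2; sub 7 for 6: 3·7 + 2; = 23; G_2 = 23−1 = 22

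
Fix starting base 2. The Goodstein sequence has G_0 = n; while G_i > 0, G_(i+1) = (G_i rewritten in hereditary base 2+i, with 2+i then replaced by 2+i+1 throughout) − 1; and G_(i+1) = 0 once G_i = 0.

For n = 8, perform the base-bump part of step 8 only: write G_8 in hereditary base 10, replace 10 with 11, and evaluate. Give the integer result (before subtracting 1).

[0] 8 ≡ 2^(2 + 1) (base 2). Lift 3: 81. −1: 80.
[1] 80 ≡ 2·3^3 + 2·3^2 + 2·3 + 2 (base 3). Lift 4: 554. −1: 553.
[2] 553 ≡ 2·4^4 + 2·4^2 + 2·4 + 1 (base 4). Lift 5: 6311. −1: 6310.
[3] 6310 ≡ 2·5^5 + 2·5^2 + 2·5 (base 5). Lift 6: 93396. −1: 93395.
[4] 93395 ≡ 2·6^6 + 2·6^2 + 6 + 5 (base 6). Lift 7: 1647196. −1: 1647195.
[5] 1647195 ≡ 2·7^7 + 2·7^2 + 7 + 4 (base 7). Lift 8: 33554572. −1: 33554571.
[6] 33554571 ≡ 2·8^8 + 2·8^2 + 8 + 3 (base 8). Lift 9: 774841152. −1: 774841151.
[7] 774841151 ≡ 2·9^9 + 2·9^2 + 9 + 2 (base 9). Lift 10: 20000000212. −1: 20000000211.
[8] 20000000211 ≡ 2·10^10 + 2·10^2 + 10 + 1 (base 10). Lift 11: 570623341476. −1: 570623341475.

570623341476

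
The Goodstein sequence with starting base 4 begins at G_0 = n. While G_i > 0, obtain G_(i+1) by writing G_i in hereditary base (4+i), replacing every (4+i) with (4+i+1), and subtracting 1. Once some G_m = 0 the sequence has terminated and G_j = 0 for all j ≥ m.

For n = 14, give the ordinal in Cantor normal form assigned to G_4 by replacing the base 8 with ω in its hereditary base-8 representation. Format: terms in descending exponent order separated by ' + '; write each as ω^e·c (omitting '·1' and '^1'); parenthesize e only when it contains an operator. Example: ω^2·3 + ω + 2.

ω·2 + 5

base 4: 14 = 3·4 + 2; at 5: 3·5 + 2 = 17; next = 16
base 5: 16 = 3·5 + 1; at 6: 3·6 + 1 = 19; next = 18
base 6: 18 = 3·6; at 7: 3·7 = 21; next = 20
base 7: 20 = 2·7 + 6; at 8: 2·8 + 6 = 22; next = 21
base 8: 21 = 2·8 + 5; at 9: 2·9 + 5 = 23; next = 22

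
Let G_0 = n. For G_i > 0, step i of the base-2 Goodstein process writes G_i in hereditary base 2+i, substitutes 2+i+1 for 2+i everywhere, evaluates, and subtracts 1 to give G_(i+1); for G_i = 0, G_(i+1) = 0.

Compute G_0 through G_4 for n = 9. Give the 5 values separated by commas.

G_0 = 9. HB_2(9) = 2^(2 + 1) + 1. Bump = 82. G_1 = 81.
G_1 = 81. HB_3(81) = 3^(3 + 1). Bump = 1024. G_2 = 1023.
G_2 = 1023. HB_4(1023) = 3·4^4 + 3·4^3 + 3·4^2 + 3·4 + 3. Bump = 9843. G_3 = 9842.
G_3 = 9842. HB_5(9842) = 3·5^5 + 3·5^3 + 3·5^2 + 3·5 + 2. Bump = 140744. G_4 = 140743.

9, 81, 1023, 9842, 140743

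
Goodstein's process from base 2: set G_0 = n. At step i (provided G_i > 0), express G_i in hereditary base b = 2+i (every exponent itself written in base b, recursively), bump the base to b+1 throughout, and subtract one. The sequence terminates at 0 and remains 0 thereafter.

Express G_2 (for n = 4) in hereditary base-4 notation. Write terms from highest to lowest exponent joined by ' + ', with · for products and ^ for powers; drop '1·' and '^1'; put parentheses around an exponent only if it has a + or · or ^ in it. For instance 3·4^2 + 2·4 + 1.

(0) 4|_2 = 2^2 ↦ 3^3|_3 = 27 ⇒ 26
(1) 26|_3 = 2·3^2 + 2·3 + 2 ↦ 2·4^2 + 2·4 + 2|_4 = 42 ⇒ 41

2·4^2 + 2·4 + 1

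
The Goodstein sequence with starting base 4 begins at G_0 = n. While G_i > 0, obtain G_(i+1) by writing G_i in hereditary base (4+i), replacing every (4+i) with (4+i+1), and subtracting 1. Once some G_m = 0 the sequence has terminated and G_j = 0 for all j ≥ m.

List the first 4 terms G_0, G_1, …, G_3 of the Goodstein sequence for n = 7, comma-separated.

[0] 7 ≡ 4 + 3 (base 4). Lift 5: 8. −1: 7.
[1] 7 ≡ 5 + 2 (base 5). Lift 6: 8. −1: 7.
[2] 7 ≡ 6 + 1 (base 6). Lift 7: 8. −1: 7.

7, 7, 7, 7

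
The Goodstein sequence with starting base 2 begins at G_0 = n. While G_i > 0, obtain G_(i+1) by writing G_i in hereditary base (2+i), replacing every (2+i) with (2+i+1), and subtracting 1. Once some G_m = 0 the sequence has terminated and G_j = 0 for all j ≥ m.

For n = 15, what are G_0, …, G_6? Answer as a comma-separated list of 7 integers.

step 0: 15 = 2^(2 + 1) + 2^2 + 2 + 1; sub 3 for 2: 3^(3 + 1) + 3^3 + 3 + 1; = 112; G_1 = 112−1 = 111
step 1: 111 = 3^(3 + 1) + 3^3 + 3; sub 4 for 3: 4^(4 + 1) + 4^4 + 4; = 1284; G_2 = 1284−1 = 1283
step 2: 1283 = 4^(4 + 1) + 4^4 + 3; sub 5 for 4: 5^(5 + 1) + 5^5 + 3; = 18753; G_3 = 18753−1 = 18752
step 3: 18752 = 5^(5 + 1) + 5^5 + 2; sub 6 for 5: 6^(6 + 1) + 6^6 + 2; = 326594; G_4 = 326594−1 = 326593
step 4: 326593 = 6^(6 + 1) + 6^6 + 1; sub 7 for 6: 7^(7 + 1) + 7^7 + 1; = 6588345; G_5 = 6588345−1 = 6588344
step 5: 6588344 = 7^(7 + 1) + 7^7; sub 8 for 7: 8^(8 + 1) + 8^8; = 150994944; G_6 = 150994944−1 = 150994943

15, 111, 1283, 18752, 326593, 6588344, 150994943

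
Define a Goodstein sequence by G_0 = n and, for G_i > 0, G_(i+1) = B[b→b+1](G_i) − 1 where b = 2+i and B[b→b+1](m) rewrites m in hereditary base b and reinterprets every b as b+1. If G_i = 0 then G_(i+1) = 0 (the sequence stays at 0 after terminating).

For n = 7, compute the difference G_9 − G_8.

G_0=7  [base 2] 2^2 + 2 + 1  →[2↦3]→  3^3 + 3 + 1 = 31  −1 ⇒ G_1=30
G_1=30  [base 3] 3^3 + 3  →[3↦4]→  4^4 + 4 = 260  −1 ⇒ G_2=259
G_2=259  [base 4] 4^4 + 3  →[4↦5]→  5^5 + 3 = 3128  −1 ⇒ G_3=3127
G_3=3127  [base 5] 5^5 + 2  →[5↦6]→  6^6 + 2 = 46658  −1 ⇒ G_4=46657
G_4=46657  [base 6] 6^6 + 1  →[6↦7]→  7^7 + 1 = 823544  −1 ⇒ G_5=823543
G_5=823543  [base 7] 7^7  →[7↦8]→  8^8 = 16777216  −1 ⇒ G_6=16777215
G_6=16777215  [base 8] 7·8^7 + 7·8^6 + 7·8^5 + 7·8^4 + 7·8^3 + 7·8^2 + 7·8 + 7  →[8↦9]→  7·9^7 + 7·9^6 + 7·9^5 + 7·9^4 + 7·9^3 + 7·9^2 + 7·9 + 7 = 37665880  −1 ⇒ G_7=37665879
G_7=37665879  [base 9] 7·9^7 + 7·9^6 + 7·9^5 + 7·9^4 + 7·9^3 + 7·9^2 + 7·9 + 6  →[9↦10]→  7·10^7 + 7·10^6 + 7·10^5 + 7·10^4 + 7·10^3 + 7·10^2 + 7·10 + 6 = 77777776  −1 ⇒ G_8=77777775
G_8=77777775  [base 10] 7·10^7 + 7·10^6 + 7·10^5 + 7·10^4 + 7·10^3 + 7·10^2 + 7·10 + 5  →[10↦11]→  7·11^7 + 7·11^6 + 7·11^5 + 7·11^4 + 7·11^3 + 7·11^2 + 7·11 + 5 = 150051214  −1 ⇒ G_9=150051213

72273438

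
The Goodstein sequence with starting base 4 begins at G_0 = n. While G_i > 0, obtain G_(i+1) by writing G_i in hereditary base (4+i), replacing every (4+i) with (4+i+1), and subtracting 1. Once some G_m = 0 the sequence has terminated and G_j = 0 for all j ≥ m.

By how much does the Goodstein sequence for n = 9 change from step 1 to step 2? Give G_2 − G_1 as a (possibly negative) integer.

G_0 = 9. HB_4(9) = 2·4 + 1. Bump = 11. G_1 = 10.
G_1 = 10. HB_5(10) = 2·5. Bump = 12. G_2 = 11.

1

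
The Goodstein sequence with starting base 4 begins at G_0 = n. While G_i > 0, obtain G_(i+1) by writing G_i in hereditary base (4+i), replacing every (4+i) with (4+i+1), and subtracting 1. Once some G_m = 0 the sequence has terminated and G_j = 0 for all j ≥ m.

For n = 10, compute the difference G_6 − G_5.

G_0 = 10. HB_4(10) = 2·4 + 2. Bump = 12. G_1 = 11.
G_1 = 11. HB_5(11) = 2·5 + 1. Bump = 13. G_2 = 12.
G_2 = 12. HB_6(12) = 2·6. Bump = 14. G_3 = 13.
G_3 = 13. HB_7(13) = 7 + 6. Bump = 14. G_4 = 13.
G_4 = 13. HB_8(13) = 8 + 5. Bump = 14. G_5 = 13.
G_5 = 13. HB_9(13) = 9 + 4. Bump = 14. G_6 = 13.

0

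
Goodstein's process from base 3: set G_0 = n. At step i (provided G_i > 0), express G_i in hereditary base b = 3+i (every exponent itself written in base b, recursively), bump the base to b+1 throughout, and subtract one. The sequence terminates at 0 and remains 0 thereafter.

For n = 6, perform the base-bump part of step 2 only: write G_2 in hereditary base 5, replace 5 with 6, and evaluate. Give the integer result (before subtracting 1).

8

[0] 6 ≡ 2·3 (base 3). Lift 4: 8. −1: 7.
[1] 7 ≡ 4 + 3 (base 4). Lift 5: 8. −1: 7.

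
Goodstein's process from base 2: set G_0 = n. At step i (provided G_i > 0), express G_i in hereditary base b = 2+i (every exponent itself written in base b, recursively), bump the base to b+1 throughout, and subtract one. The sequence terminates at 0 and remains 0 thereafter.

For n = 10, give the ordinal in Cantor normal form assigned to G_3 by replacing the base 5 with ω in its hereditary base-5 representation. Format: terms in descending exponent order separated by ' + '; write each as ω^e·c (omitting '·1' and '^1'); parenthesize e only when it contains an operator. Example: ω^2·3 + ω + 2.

ω^(ω + 1)

10 —HB2→ 2^(2 + 1) + 2 —bump→ 3^(3 + 1) + 3 = 84 —(−1)→ 83
83 —HB3→ 3^(3 + 1) + 2 —bump→ 4^(4 + 1) + 2 = 1026 —(−1)→ 1025
1025 —HB4→ 4^(4 + 1) + 1 —bump→ 5^(5 + 1) + 1 = 15626 —(−1)→ 15625
15625 —HB5→ 5^(5 + 1) —bump→ 6^(6 + 1) = 279936 —(−1)→ 279935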